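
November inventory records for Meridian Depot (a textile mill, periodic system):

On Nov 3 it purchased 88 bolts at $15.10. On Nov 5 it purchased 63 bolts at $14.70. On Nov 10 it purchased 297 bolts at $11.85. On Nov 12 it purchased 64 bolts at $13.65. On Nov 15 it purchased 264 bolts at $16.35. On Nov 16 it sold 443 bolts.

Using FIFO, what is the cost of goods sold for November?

COGS = $5,715.10

Nov 16, 443 sold [FIFO — oldest first]: 88 @ $15.10 + 63 @ $14.70 + 292 @ $11.85 = $5,715.10
Ending inventory: 5 @ $11.85 + 64 @ $13.65 + 264 @ $16.35 = $5,249.25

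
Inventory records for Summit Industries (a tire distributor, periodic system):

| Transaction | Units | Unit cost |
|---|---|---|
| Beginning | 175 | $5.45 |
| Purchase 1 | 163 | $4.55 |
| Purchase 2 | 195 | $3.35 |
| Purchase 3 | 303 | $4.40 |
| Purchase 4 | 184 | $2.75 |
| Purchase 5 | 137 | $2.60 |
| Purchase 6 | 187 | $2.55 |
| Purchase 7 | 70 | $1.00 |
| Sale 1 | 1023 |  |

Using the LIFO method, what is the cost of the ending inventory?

Sale 1 (1023) [LIFO — newest first]: 70 @ $1.00 + 187 @ $2.55 + 137 @ $2.60 + 184 @ $2.75 + 303 @ $4.40 + 142 @ $3.35 = $3,217.95
Ending inventory: 175 @ $5.45 + 163 @ $4.55 + 53 @ $3.35 = $1,872.95

Ending inventory = $1,872.95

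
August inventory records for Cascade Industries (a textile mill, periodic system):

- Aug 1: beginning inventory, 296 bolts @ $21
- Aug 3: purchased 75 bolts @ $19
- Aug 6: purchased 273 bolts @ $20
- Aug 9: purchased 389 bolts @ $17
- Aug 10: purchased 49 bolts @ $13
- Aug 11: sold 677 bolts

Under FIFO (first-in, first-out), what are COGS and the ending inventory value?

Aug 11, 677 sold [FIFO — oldest first]: 296 @ $21 + 75 @ $19 + 273 @ $20 + 33 @ $17 = $13,662
Ending inventory: 356 @ $17 + 49 @ $13 = $6,689
Check: goods available $20,351 = COGS $13,662 + ending $6,689

COGS = $13,662; ending inventory = $6,689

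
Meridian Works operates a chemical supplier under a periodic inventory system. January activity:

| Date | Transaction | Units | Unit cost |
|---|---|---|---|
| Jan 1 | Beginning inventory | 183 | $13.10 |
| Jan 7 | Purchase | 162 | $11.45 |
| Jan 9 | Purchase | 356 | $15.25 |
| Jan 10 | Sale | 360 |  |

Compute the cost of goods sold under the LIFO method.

COGS = $5,474.80

Jan 10, 360 sold [LIFO — newest first]: 356 @ $15.25 + 4 @ $11.45 = $5,474.80
Ending inventory: 183 @ $13.10 + 158 @ $11.45 = $4,206.40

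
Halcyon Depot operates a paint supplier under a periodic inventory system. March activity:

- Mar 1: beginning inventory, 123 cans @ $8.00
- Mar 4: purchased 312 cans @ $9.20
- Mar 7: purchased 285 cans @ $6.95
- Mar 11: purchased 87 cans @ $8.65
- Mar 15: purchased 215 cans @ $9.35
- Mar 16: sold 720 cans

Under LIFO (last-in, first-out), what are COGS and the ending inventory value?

COGS = $5,967.15; ending inventory = $2,630.80

Mar 16, 720 sold [LIFO — newest first]: 215 @ $9.35 + 87 @ $8.65 + 285 @ $6.95 + 133 @ $9.20 = $5,967.15
Ending inventory: 123 @ $8.00 + 179 @ $9.20 = $2,630.80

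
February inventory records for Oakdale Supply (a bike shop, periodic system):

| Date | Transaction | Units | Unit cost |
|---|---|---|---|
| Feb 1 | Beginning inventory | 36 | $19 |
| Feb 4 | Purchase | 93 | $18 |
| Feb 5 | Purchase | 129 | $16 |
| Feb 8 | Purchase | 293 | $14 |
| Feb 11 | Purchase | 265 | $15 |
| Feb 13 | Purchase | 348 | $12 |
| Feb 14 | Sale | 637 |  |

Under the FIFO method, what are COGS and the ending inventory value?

Feb 14, 637 sold [FIFO — oldest first]: 36 @ $19 + 93 @ $18 + 129 @ $16 + 293 @ $14 + 86 @ $15 = $9,814
Ending inventory: 179 @ $15 + 348 @ $12 = $6,861
Check: goods available $16,675 = COGS $9,814 + ending $6,861

COGS = $9,814; ending inventory = $6,861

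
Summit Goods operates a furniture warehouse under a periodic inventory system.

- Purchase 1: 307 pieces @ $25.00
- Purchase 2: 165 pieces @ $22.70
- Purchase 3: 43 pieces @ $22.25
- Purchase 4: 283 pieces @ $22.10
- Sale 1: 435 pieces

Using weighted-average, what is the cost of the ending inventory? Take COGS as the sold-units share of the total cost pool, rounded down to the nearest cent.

Sale 1, sell 435: 435/798 × $18,631.55 → $10,156.29
Ending inventory (cost pool remaining) = $8,475.26

Ending inventory = $8,475.26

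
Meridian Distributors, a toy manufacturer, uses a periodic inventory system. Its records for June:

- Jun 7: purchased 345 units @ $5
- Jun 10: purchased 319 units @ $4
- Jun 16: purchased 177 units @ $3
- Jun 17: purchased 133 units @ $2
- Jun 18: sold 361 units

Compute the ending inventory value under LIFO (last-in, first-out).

Ending inventory = $2,797

Jun 18, 361 sold [LIFO — newest first]: 133 @ $2 + 177 @ $3 + 51 @ $4 = $1,001
Ending inventory: 345 @ $5 + 268 @ $4 = $2,797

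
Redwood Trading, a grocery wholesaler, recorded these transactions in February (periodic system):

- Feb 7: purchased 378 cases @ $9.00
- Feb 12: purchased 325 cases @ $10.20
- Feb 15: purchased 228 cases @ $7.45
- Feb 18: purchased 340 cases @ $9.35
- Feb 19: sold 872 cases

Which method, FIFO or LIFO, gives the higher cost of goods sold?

FIFO COGS: 378 @ $9.00 + 325 @ $10.20 + 169 @ $7.45 = $7,976.05
LIFO COGS: 340 @ $9.35 + 228 @ $7.45 + 304 @ $10.20 = $7,978.40

LIFO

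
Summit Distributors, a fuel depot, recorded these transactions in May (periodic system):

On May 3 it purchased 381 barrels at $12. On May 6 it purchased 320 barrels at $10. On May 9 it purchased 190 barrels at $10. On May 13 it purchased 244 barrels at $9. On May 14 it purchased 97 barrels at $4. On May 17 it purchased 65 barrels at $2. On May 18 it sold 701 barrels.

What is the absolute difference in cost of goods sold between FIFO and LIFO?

FIFO COGS: 381 @ $12 + 320 @ $10 = $7,772
LIFO COGS: 65 @ $2 + 97 @ $4 + 244 @ $9 + 190 @ $10 + 105 @ $10 = $5,664
Difference = |$7,772 − $5,664| = $2,108

$2,108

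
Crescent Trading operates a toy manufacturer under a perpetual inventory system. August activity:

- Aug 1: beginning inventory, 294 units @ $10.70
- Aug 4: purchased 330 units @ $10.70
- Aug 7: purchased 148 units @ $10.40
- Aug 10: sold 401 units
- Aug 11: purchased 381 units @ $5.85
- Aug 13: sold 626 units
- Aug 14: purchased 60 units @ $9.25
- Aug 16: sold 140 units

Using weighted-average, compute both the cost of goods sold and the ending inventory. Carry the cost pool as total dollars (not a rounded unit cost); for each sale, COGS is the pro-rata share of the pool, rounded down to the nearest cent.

COGS = $10,606.61; ending inventory = $393.24

After Aug 1: 294 on hand, pool $3,145.80 (≈ $10.7000 each)
After Aug 4: 624 on hand, pool $6,676.80 (≈ $10.7000 each)
After Aug 7: 772 on hand, pool $8,216.00 (≈ $10.6425 each)
Aug 10, sell 401: 401/772 × $8,216.00 → $4,267.63
After Aug 11: 752 on hand, pool $6,177.22 (≈ $8.2144 each)
Aug 13, sell 626: 626/752 × $6,177.22 → $5,142.20
After Aug 14: 186 on hand, pool $1,590.02 (≈ $8.5485 each)
Aug 16, sell 140: 140/186 × $1,590.02 → $1,196.78
Total COGS = $4,267.63 + $5,142.20 + $1,196.78 = $10,606.61
Ending inventory (cost pool remaining) = $393.24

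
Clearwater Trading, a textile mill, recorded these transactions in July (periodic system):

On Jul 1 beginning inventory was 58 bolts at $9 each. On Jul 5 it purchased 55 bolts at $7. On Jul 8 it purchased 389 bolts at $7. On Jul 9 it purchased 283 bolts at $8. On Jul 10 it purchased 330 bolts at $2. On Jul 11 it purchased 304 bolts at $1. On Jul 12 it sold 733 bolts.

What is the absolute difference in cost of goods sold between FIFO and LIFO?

$3,722

FIFO COGS: 58 @ $9 + 55 @ $7 + 389 @ $7 + 231 @ $8 = $5,478
LIFO COGS: 304 @ $1 + 330 @ $2 + 99 @ $8 = $1,756
Difference = |$5,478 − $1,756| = $3,722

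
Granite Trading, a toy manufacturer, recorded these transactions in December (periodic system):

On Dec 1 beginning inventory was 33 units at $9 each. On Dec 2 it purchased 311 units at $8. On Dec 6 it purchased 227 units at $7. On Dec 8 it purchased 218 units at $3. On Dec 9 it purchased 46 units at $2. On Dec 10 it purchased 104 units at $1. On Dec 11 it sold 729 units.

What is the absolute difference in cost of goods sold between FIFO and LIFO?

FIFO COGS: 33 @ $9 + 311 @ $8 + 227 @ $7 + 158 @ $3 = $4,848
LIFO COGS: 104 @ $1 + 46 @ $2 + 218 @ $3 + 227 @ $7 + 134 @ $8 = $3,511
Difference = |$4,848 − $3,511| = $1,337

$1,337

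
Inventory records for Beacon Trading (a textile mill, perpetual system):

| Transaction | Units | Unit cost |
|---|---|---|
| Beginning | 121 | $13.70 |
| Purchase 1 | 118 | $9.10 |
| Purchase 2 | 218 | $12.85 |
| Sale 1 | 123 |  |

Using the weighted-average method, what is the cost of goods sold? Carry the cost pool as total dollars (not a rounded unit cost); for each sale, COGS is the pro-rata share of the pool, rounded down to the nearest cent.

After Beginning: 121 on hand, pool $1,657.70 (≈ $13.7000 each)
After Purchase 1: 239 on hand, pool $2,731.50 (≈ $11.4289 each)
After Purchase 2: 457 on hand, pool $5,532.80 (≈ $12.1068 each)
Sale 1, sell 123: 123/457 × $5,532.80 → $1,489.13
Ending inventory (cost pool remaining) = $4,043.67
Check: goods available $5,532.80 = COGS $1,489.13 + ending $4,043.67

COGS = $1,489.13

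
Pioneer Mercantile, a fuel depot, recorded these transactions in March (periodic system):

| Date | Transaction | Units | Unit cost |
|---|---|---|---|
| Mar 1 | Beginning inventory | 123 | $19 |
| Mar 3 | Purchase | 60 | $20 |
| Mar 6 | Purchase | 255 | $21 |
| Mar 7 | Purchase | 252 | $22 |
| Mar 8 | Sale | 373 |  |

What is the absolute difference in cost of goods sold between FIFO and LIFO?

FIFO COGS: 123 @ $19 + 60 @ $20 + 190 @ $21 = $7,527
LIFO COGS: 252 @ $22 + 121 @ $21 = $8,085
Difference = |$7,527 − $8,085| = $558

$558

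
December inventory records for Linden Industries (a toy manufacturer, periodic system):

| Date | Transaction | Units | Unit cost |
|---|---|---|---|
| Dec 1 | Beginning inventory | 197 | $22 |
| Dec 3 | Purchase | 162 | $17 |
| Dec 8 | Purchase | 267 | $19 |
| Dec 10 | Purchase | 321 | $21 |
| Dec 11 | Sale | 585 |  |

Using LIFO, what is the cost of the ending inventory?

Dec 11, 585 sold [LIFO — newest first]: 321 @ $21 + 264 @ $19 = $11,757
Ending inventory: 197 @ $22 + 162 @ $17 + 3 @ $19 = $7,145

Ending inventory = $7,145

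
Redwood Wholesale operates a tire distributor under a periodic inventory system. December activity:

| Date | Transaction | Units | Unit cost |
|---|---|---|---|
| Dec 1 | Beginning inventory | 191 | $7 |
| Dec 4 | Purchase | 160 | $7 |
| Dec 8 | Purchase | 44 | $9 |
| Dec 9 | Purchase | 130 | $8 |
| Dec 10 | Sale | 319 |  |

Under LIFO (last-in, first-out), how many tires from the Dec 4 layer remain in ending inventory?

15

Dec 10, 319 sold [LIFO — newest first]: 130 @ $8 + 44 @ $9 + 145 @ $7 = $2,451
Ending inventory: 191 @ $7 + 15 @ $7 = $1,442
Check: goods available $3,893 = COGS $2,451 + ending $1,442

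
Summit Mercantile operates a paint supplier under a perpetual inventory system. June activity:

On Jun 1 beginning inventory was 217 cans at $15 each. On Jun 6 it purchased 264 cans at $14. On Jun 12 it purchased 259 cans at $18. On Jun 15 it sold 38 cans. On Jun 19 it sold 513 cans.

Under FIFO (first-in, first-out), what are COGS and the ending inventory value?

COGS = $8,211; ending inventory = $3,402

Jun 15, 38 sold [FIFO — oldest first]: 38 @ $15 = $570
Jun 19, 513 sold [FIFO — oldest first]: 179 @ $15 + 264 @ $14 + 70 @ $18 = $7,641
Total COGS = $570 + $7,641 = $8,211
Ending inventory: 189 @ $18 = $3,402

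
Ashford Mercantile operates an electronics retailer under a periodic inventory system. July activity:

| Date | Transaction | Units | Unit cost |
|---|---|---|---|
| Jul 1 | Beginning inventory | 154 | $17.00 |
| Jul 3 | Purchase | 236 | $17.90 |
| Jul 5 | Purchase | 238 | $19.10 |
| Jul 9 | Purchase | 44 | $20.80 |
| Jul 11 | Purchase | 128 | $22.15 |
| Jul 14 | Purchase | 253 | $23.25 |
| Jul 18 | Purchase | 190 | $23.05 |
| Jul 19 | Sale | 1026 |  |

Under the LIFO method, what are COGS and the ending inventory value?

Jul 19, 1026 sold [LIFO — newest first]: 190 @ $23.05 + 253 @ $23.25 + 128 @ $22.15 + 44 @ $20.80 + 238 @ $19.10 + 173 @ $17.90 = $21,654.65
Ending inventory: 154 @ $17.00 + 63 @ $17.90 = $3,745.70
Check: goods available $25,400.35 = COGS $21,654.65 + ending $3,745.70

COGS = $21,654.65; ending inventory = $3,745.70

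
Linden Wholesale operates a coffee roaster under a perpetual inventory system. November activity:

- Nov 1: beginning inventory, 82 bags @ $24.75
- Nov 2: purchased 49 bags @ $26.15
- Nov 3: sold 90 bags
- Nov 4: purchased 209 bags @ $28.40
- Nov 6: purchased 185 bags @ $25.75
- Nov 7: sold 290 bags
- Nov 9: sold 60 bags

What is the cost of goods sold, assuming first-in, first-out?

Nov 3, 90 sold [FIFO — oldest first]: 82 @ $24.75 + 8 @ $26.15 = $2,238.70
Nov 7, 290 sold [FIFO — oldest first]: 41 @ $26.15 + 209 @ $28.40 + 40 @ $25.75 = $8,037.75
Nov 9, 60 sold [FIFO — oldest first]: 60 @ $25.75 = $1,545.00
Total COGS = $2,238.70 + $8,037.75 + $1,545.00 = $11,821.45
Ending inventory: 85 @ $25.75 = $2,188.75
Check: goods available $14,010.20 = COGS $11,821.45 + ending $2,188.75

COGS = $11,821.45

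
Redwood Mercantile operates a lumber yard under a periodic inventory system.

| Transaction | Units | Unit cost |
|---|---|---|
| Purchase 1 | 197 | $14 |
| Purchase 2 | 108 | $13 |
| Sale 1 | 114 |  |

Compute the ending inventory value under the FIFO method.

Sale 1 (114) [FIFO — oldest first]: 114 @ $14 = $1,596
Ending inventory: 83 @ $14 + 108 @ $13 = $2,566

Ending inventory = $2,566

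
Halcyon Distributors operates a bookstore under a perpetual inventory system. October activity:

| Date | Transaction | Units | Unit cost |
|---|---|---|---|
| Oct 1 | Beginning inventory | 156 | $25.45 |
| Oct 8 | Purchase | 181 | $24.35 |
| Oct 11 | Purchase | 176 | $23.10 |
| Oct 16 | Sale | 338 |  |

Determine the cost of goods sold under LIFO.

COGS = $8,010.30

Oct 16, 338 sold [LIFO — newest first]: 176 @ $23.10 + 162 @ $24.35 = $8,010.30
Ending inventory: 156 @ $25.45 + 19 @ $24.35 = $4,432.85
Check: goods available $12,443.15 = COGS $8,010.30 + ending $4,432.85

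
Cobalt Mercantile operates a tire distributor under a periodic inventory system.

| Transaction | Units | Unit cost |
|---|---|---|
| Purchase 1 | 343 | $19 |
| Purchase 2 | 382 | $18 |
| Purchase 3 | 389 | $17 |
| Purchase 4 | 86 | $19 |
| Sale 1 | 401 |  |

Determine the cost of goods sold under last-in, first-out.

COGS = $6,989

Sale 1 (401) [LIFO — newest first]: 86 @ $19 + 315 @ $17 = $6,989
Ending inventory: 343 @ $19 + 382 @ $18 + 74 @ $17 = $14,651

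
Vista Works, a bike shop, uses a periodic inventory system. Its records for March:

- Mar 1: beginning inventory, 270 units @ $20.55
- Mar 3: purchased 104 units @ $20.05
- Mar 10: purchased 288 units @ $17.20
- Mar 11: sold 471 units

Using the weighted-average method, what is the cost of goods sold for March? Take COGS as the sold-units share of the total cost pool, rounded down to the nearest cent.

COGS = $8,955.61

Mar 11, sell 471: 471/662 × $12,587.30 → $8,955.61
Ending inventory (cost pool remaining) = $3,631.69
Check: goods available $12,587.30 = COGS $8,955.61 + ending $3,631.69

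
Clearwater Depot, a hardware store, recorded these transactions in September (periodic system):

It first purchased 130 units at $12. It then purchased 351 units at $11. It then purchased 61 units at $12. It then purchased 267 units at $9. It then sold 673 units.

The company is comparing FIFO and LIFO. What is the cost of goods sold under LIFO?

FIFO COGS: 130 @ $12 + 351 @ $11 + 61 @ $12 + 131 @ $9 = $7,332
LIFO COGS: 267 @ $9 + 61 @ $12 + 345 @ $11 = $6,930

COGS = $6,930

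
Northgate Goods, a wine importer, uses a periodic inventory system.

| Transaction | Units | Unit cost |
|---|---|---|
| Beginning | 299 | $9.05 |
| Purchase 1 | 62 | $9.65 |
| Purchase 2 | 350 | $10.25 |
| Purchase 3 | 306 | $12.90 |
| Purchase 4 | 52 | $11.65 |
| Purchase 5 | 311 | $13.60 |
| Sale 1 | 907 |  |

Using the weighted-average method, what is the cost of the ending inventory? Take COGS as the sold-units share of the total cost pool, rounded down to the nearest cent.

Ending inventory = $5,372.51

Sale 1, sell 907: 907/1380 × $15,674.55 → $10,302.04
Ending inventory (cost pool remaining) = $5,372.51
Check: goods available $15,674.55 = COGS $10,302.04 + ending $5,372.51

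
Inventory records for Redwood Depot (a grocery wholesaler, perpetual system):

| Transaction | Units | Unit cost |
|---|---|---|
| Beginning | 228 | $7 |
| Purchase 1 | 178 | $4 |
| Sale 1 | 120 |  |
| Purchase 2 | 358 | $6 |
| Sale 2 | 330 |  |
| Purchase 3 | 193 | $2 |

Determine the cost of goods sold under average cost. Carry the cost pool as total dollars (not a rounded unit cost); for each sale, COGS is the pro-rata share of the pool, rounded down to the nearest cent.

COGS = $2,615.96

After Beginning: 228 on hand, pool $1,596.00 (≈ $7.0000 each)
After Purchase 1: 406 on hand, pool $2,308.00 (≈ $5.6847 each)
Sale 1, sell 120: 120/406 × $2,308.00 → $682.16
After Purchase 2: 644 on hand, pool $3,773.84 (≈ $5.8600 each)
Sale 2, sell 330: 330/644 × $3,773.84 → $1,933.80
After Purchase 3: 507 on hand, pool $2,226.04 (≈ $4.3906 each)
Total COGS = $682.16 + $1,933.80 = $2,615.96
Ending inventory (cost pool remaining) = $2,226.04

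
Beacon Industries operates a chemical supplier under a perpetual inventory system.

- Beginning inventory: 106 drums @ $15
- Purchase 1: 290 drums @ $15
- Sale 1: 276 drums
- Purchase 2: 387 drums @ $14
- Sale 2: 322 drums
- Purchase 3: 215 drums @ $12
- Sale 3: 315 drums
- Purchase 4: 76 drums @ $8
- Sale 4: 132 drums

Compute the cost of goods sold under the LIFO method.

Sale 1 (276) [LIFO — newest first]: 276 @ $15 = $4,140
Sale 2 (322) [LIFO — newest first]: 322 @ $14 = $4,508
Sale 3 (315) [LIFO — newest first]: 215 @ $12 + 65 @ $14 + 14 @ $15 + 21 @ $15 = $4,015
Sale 4 (132) [LIFO — newest first]: 76 @ $8 + 56 @ $15 = $1,448
Total COGS = $4,140 + $4,508 + $4,015 + $1,448 = $14,111
Ending inventory: 29 @ $15 = $435
Check: goods available $14,546 = COGS $14,111 + ending $435

COGS = $14,111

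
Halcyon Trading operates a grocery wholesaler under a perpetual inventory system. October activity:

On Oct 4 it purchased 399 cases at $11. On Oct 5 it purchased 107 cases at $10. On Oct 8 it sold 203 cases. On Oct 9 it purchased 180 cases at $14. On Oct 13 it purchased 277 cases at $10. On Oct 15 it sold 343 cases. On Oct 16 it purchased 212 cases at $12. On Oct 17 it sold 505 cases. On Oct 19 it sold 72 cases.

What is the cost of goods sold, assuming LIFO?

Oct 8, 203 sold [LIFO — newest first]: 107 @ $10 + 96 @ $11 = $2,126
Oct 15, 343 sold [LIFO — newest first]: 277 @ $10 + 66 @ $14 = $3,694
Oct 17, 505 sold [LIFO — newest first]: 212 @ $12 + 114 @ $14 + 179 @ $11 = $6,109
Oct 19, 72 sold [LIFO — newest first]: 72 @ $11 = $792
Total COGS = $2,126 + $3,694 + $6,109 + $792 = $12,721
Ending inventory: 52 @ $11 = $572

COGS = $12,721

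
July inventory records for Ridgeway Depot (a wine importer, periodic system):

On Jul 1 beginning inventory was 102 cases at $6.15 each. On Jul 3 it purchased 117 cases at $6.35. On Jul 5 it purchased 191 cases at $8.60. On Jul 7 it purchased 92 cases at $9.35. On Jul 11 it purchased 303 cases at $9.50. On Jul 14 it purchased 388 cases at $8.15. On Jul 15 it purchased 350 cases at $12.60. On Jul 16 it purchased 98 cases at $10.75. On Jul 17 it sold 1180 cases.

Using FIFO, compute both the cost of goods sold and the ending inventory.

Jul 17, 1180 sold [FIFO — oldest first]: 102 @ $6.15 + 117 @ $6.35 + 191 @ $8.60 + 92 @ $9.35 + 303 @ $9.50 + 375 @ $8.15 = $9,807.80
Ending inventory: 13 @ $8.15 + 350 @ $12.60 + 98 @ $10.75 = $5,569.45

COGS = $9,807.80; ending inventory = $5,569.45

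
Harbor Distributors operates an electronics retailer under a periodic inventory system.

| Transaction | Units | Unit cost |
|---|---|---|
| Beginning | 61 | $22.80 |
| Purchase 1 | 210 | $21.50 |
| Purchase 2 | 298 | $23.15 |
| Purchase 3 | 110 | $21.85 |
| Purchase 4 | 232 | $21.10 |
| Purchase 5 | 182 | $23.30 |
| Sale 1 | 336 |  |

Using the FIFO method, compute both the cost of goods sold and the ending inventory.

COGS = $7,410.55; ending inventory = $16,933.25

Sale 1 (336) [FIFO — oldest first]: 61 @ $22.80 + 210 @ $21.50 + 65 @ $23.15 = $7,410.55
Ending inventory: 233 @ $23.15 + 110 @ $21.85 + 232 @ $21.10 + 182 @ $23.30 = $16,933.25
Check: goods available $24,343.80 = COGS $7,410.55 + ending $16,933.25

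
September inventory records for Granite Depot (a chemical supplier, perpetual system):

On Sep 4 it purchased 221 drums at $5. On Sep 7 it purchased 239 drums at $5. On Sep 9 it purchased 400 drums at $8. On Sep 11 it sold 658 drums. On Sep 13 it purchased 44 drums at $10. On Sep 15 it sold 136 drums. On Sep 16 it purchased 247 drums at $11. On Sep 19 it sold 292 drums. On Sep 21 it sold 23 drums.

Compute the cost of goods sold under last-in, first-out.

Sep 11, 658 sold [LIFO — newest first]: 400 @ $8 + 239 @ $5 + 19 @ $5 = $4,490
Sep 15, 136 sold [LIFO — newest first]: 44 @ $10 + 92 @ $5 = $900
Sep 19, 292 sold [LIFO — newest first]: 247 @ $11 + 45 @ $5 = $2,942
Sep 21, 23 sold [LIFO — newest first]: 23 @ $5 = $115
Total COGS = $4,490 + $900 + $2,942 + $115 = $8,447
Ending inventory: 42 @ $5 = $210
Check: goods available $8,657 = COGS $8,447 + ending $210

COGS = $8,447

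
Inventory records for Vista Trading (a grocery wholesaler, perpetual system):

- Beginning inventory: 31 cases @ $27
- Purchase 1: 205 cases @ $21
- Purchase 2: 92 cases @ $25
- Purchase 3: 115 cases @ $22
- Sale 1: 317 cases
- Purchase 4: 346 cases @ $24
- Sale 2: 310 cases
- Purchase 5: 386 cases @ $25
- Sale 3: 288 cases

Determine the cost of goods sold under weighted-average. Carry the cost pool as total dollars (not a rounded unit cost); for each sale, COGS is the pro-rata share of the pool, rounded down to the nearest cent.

After Beginning: 31 on hand, pool $837.00 (≈ $27.0000 each)
After Purchase 1: 236 on hand, pool $5,142.00 (≈ $21.7881 each)
After Purchase 2: 328 on hand, pool $7,442.00 (≈ $22.6890 each)
After Purchase 3: 443 on hand, pool $9,972.00 (≈ $22.5102 each)
Sale 1, sell 317: 317/443 × $9,972.00 → $7,135.72
After Purchase 4: 472 on hand, pool $11,140.28 (≈ $23.6023 each)
Sale 2, sell 310: 310/472 × $11,140.28 → $7,316.70
After Purchase 5: 548 on hand, pool $13,473.58 (≈ $24.5868 each)
Sale 3, sell 288: 288/548 × $13,473.58 → $7,081.00
Total COGS = $7,135.72 + $7,316.70 + $7,081.00 = $21,533.42
Ending inventory (cost pool remaining) = $6,392.58

COGS = $21,533.42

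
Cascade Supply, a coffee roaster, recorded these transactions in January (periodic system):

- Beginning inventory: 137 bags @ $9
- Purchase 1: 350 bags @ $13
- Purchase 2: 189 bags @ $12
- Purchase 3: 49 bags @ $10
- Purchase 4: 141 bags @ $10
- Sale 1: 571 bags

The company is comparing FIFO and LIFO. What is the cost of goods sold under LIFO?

COGS = $6,664

FIFO COGS: 137 @ $9 + 350 @ $13 + 84 @ $12 = $6,791
LIFO COGS: 141 @ $10 + 49 @ $10 + 189 @ $12 + 192 @ $13 = $6,664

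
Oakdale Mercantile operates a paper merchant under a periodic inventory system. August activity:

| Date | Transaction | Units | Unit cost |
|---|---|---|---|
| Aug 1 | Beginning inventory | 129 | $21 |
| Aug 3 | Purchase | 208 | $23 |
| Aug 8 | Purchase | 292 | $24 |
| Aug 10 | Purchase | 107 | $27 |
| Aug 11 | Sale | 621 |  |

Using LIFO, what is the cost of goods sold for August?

COGS = $14,975

Aug 11, 621 sold [LIFO — newest first]: 107 @ $27 + 292 @ $24 + 208 @ $23 + 14 @ $21 = $14,975
Ending inventory: 115 @ $21 = $2,415
Check: goods available $17,390 = COGS $14,975 + ending $2,415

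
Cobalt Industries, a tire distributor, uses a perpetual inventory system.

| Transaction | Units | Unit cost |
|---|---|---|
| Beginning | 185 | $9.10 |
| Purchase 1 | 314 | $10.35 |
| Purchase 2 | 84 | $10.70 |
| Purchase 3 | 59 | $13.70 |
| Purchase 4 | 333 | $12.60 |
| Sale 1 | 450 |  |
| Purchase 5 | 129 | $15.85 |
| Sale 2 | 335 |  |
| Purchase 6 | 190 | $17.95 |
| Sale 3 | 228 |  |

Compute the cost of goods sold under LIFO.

Sale 1 (450) [LIFO — newest first]: 333 @ $12.60 + 59 @ $13.70 + 58 @ $10.70 = $5,624.70
Sale 2 (335) [LIFO — newest first]: 129 @ $15.85 + 26 @ $10.70 + 180 @ $10.35 = $4,185.85
Sale 3 (228) [LIFO — newest first]: 190 @ $17.95 + 38 @ $10.35 = $3,803.80
Total COGS = $5,624.70 + $4,185.85 + $3,803.80 = $13,614.35
Ending inventory: 185 @ $9.10 + 96 @ $10.35 = $2,677.10
Check: goods available $16,291.45 = COGS $13,614.35 + ending $2,677.10

COGS = $13,614.35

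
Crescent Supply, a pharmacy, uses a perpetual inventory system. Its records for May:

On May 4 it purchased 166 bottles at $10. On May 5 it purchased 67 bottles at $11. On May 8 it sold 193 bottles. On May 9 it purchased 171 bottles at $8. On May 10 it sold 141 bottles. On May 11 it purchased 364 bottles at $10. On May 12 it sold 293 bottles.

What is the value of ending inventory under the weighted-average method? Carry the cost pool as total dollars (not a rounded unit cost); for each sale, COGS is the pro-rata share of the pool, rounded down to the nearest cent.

Ending inventory = $1,374.38

After May 4: 166 on hand, pool $1,660.00 (≈ $10.0000 each)
After May 5: 233 on hand, pool $2,397.00 (≈ $10.2876 each)
May 8, sell 193: 193/233 × $2,397.00 → $1,985.49
After May 9: 211 on hand, pool $1,779.51 (≈ $8.4337 each)
May 10, sell 141: 141/211 × $1,779.51 → $1,189.15
After May 11: 434 on hand, pool $4,230.36 (≈ $9.7474 each)
May 12, sell 293: 293/434 × $4,230.36 → $2,855.98
Total COGS = $1,985.49 + $1,189.15 + $2,855.98 = $6,030.62
Ending inventory (cost pool remaining) = $1,374.38
Check: goods available $7,405.00 = COGS $6,030.62 + ending $1,374.38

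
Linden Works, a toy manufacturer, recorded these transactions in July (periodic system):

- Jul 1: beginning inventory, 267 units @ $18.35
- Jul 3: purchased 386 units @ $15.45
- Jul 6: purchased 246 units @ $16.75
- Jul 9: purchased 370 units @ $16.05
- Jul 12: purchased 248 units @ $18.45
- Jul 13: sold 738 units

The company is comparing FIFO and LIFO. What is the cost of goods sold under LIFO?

FIFO COGS: 267 @ $18.35 + 386 @ $15.45 + 85 @ $16.75 = $12,286.90
LIFO COGS: 248 @ $18.45 + 370 @ $16.05 + 120 @ $16.75 = $12,524.10

COGS = $12,524.10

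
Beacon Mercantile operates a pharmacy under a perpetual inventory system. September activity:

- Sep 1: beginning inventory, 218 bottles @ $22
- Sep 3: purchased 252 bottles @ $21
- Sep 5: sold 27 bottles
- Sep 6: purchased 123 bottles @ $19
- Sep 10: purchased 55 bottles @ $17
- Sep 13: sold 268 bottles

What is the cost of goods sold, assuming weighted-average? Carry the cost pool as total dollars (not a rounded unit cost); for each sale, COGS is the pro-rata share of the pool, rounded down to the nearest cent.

COGS = $6,095.08

After Sep 1: 218 on hand, pool $4,796.00 (≈ $22.0000 each)
After Sep 3: 470 on hand, pool $10,088.00 (≈ $21.4638 each)
Sep 5, sell 27: 27/470 × $10,088.00 → $579.52
After Sep 6: 566 on hand, pool $11,845.48 (≈ $20.9284 each)
After Sep 10: 621 on hand, pool $12,780.48 (≈ $20.5805 each)
Sep 13, sell 268: 268/621 × $12,780.48 → $5,515.56
Total COGS = $579.52 + $5,515.56 = $6,095.08
Ending inventory (cost pool remaining) = $7,264.92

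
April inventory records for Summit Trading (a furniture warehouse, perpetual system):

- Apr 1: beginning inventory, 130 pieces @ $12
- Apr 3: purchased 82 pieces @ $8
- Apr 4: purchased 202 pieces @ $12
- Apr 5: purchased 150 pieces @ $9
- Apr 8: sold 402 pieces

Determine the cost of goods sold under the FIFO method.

Apr 8, 402 sold [FIFO — oldest first]: 130 @ $12 + 82 @ $8 + 190 @ $12 = $4,496
Ending inventory: 12 @ $12 + 150 @ $9 = $1,494

COGS = $4,496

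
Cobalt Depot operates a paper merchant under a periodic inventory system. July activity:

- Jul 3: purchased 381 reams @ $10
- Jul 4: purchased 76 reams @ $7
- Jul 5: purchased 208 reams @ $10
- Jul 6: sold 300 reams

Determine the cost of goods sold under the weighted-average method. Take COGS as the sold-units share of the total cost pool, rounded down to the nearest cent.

Jul 6, sell 300: 300/665 × $6,422.00 → $2,897.14
Ending inventory (cost pool remaining) = $3,524.86

COGS = $2,897.14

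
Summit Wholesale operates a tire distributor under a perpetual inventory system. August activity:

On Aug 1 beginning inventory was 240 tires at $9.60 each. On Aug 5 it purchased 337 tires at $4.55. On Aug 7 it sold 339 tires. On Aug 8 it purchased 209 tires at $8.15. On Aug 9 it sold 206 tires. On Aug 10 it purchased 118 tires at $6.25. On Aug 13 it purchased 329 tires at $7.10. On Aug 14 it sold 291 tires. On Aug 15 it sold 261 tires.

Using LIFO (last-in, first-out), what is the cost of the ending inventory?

Aug 7, 339 sold [LIFO — newest first]: 337 @ $4.55 + 2 @ $9.60 = $1,552.55
Aug 9, 206 sold [LIFO — newest first]: 206 @ $8.15 = $1,678.90
Aug 14, 291 sold [LIFO — newest first]: 291 @ $7.10 = $2,066.10
Aug 15, 261 sold [LIFO — newest first]: 38 @ $7.10 + 118 @ $6.25 + 3 @ $8.15 + 102 @ $9.60 = $2,010.95
Total COGS = $1,552.55 + $1,678.90 + $2,066.10 + $2,010.95 = $7,308.50
Ending inventory: 136 @ $9.60 = $1,305.60

Ending inventory = $1,305.60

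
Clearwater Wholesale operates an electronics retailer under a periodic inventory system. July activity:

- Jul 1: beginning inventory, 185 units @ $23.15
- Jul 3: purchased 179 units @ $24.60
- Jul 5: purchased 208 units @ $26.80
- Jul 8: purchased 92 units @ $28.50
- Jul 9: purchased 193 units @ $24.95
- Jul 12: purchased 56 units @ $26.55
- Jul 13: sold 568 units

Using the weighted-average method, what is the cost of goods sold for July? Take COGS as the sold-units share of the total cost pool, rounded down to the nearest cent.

COGS = $14,423.77

Jul 13, sell 568: 568/913 × $23,184.70 → $14,423.77
Ending inventory (cost pool remaining) = $8,760.93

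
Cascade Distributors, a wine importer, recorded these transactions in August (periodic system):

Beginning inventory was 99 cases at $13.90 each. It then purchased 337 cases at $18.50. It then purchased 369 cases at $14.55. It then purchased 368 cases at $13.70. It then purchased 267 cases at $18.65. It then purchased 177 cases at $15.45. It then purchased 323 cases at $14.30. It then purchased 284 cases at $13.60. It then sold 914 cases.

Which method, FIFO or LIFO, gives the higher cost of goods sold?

FIFO

FIFO COGS: 99 @ $13.90 + 337 @ $18.50 + 369 @ $14.55 + 109 @ $13.70 = $14,472.85
LIFO COGS: 284 @ $13.60 + 323 @ $14.30 + 177 @ $15.45 + 130 @ $18.65 = $13,640.45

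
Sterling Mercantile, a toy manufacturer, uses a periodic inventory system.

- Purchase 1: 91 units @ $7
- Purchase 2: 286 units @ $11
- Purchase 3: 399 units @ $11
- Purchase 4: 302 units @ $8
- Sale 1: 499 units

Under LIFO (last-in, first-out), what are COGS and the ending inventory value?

Sale 1 (499) [LIFO — newest first]: 302 @ $8 + 197 @ $11 = $4,583
Ending inventory: 91 @ $7 + 286 @ $11 + 202 @ $11 = $6,005

COGS = $4,583; ending inventory = $6,005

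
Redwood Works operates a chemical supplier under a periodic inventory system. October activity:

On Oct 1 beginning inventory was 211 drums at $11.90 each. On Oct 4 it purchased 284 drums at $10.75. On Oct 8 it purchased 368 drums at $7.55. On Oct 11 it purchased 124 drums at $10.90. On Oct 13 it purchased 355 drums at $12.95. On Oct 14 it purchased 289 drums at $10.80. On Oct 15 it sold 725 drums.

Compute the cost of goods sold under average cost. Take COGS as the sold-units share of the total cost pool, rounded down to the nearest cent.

Oct 15, sell 725: 725/1631 × $17,412.35 → $7,740.00
Ending inventory (cost pool remaining) = $9,672.35

COGS = $7,740.00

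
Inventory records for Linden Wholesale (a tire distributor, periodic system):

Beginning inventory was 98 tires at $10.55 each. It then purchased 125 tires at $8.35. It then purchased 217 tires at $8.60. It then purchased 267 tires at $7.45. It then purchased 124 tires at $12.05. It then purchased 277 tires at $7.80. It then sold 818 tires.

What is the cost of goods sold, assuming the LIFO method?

Sale 1 (818) [LIFO — newest first]: 277 @ $7.80 + 124 @ $12.05 + 267 @ $7.45 + 150 @ $8.60 = $6,933.95
Ending inventory: 98 @ $10.55 + 125 @ $8.35 + 67 @ $8.60 = $2,653.85

COGS = $6,933.95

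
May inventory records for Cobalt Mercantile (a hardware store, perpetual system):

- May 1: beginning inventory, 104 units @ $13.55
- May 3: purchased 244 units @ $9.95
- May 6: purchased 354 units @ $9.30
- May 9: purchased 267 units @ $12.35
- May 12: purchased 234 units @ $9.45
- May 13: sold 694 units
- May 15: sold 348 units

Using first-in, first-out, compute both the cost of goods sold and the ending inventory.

COGS = $11,116.50; ending inventory = $1,521.45

May 13, 694 sold [FIFO — oldest first]: 104 @ $13.55 + 244 @ $9.95 + 346 @ $9.30 = $7,054.80
May 15, 348 sold [FIFO — oldest first]: 8 @ $9.30 + 267 @ $12.35 + 73 @ $9.45 = $4,061.70
Total COGS = $7,054.80 + $4,061.70 = $11,116.50
Ending inventory: 161 @ $9.45 = $1,521.45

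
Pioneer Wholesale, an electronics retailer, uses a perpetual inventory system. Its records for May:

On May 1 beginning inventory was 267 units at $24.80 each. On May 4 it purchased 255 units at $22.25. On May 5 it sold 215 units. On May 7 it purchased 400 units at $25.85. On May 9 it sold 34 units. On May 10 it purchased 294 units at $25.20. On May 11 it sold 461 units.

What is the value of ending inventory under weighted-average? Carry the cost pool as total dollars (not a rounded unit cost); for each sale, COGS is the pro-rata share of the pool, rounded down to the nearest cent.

After May 1: 267 on hand, pool $6,621.60 (≈ $24.8000 each)
After May 4: 522 on hand, pool $12,295.35 (≈ $23.5543 each)
May 5, sell 215: 215/522 × $12,295.35 → $5,064.17
After May 7: 707 on hand, pool $17,571.18 (≈ $24.8532 each)
May 9, sell 34: 34/707 × $17,571.18 → $845.00
After May 10: 967 on hand, pool $24,134.98 (≈ $24.9586 each)
May 11, sell 461: 461/967 × $24,134.98 → $11,505.92
Total COGS = $5,064.17 + $845.00 + $11,505.92 = $17,415.09
Ending inventory (cost pool remaining) = $12,629.06

Ending inventory = $12,629.06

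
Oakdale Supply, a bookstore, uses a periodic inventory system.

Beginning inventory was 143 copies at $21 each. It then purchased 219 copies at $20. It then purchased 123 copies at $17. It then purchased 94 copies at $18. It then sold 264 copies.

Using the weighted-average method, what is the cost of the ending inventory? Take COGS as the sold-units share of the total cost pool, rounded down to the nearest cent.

Ending inventory = $6,074.77

Sale 1, sell 264: 264/579 × $11,166.00 → $5,091.23
Ending inventory (cost pool remaining) = $6,074.77
Check: goods available $11,166.00 = COGS $5,091.23 + ending $6,074.77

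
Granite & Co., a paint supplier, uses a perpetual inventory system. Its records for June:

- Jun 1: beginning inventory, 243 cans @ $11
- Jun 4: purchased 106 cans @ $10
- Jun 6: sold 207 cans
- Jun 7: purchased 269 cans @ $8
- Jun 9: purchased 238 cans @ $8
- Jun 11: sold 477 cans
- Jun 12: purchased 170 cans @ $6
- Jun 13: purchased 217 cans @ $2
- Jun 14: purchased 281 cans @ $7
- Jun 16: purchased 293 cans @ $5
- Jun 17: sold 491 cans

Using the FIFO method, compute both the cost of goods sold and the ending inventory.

COGS = $9,107; ending inventory = $3,568

Jun 6, 207 sold [FIFO — oldest first]: 207 @ $11 = $2,277
Jun 11, 477 sold [FIFO — oldest first]: 36 @ $11 + 106 @ $10 + 269 @ $8 + 66 @ $8 = $4,136
Jun 17, 491 sold [FIFO — oldest first]: 172 @ $8 + 170 @ $6 + 149 @ $2 = $2,694
Total COGS = $2,277 + $4,136 + $2,694 = $9,107
Ending inventory: 68 @ $2 + 281 @ $7 + 293 @ $5 = $3,568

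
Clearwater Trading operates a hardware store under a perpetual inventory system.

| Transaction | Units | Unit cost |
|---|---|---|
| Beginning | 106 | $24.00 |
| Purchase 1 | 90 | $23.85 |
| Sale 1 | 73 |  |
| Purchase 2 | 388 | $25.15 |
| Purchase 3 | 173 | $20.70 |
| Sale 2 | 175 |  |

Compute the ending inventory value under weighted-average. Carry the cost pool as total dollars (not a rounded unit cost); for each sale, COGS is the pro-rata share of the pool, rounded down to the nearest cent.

After Beginning: 106 on hand, pool $2,544.00 (≈ $24.0000 each)
After Purchase 1: 196 on hand, pool $4,690.50 (≈ $23.9311 each)
Sale 1, sell 73: 73/196 × $4,690.50 → $1,746.97
After Purchase 2: 511 on hand, pool $12,701.73 (≈ $24.8566 each)
After Purchase 3: 684 on hand, pool $16,282.83 (≈ $23.8053 each)
Sale 2, sell 175: 175/684 × $16,282.83 → $4,165.92
Total COGS = $1,746.97 + $4,165.92 = $5,912.89
Ending inventory (cost pool remaining) = $12,116.91

Ending inventory = $12,116.91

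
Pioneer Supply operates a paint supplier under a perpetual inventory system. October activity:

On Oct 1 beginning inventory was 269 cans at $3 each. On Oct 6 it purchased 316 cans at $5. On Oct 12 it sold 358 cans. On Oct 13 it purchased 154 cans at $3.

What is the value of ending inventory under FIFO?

Oct 12, 358 sold [FIFO — oldest first]: 269 @ $3 + 89 @ $5 = $1,252
Ending inventory: 227 @ $5 + 154 @ $3 = $1,597
Check: goods available $2,849 = COGS $1,252 + ending $1,597

Ending inventory = $1,597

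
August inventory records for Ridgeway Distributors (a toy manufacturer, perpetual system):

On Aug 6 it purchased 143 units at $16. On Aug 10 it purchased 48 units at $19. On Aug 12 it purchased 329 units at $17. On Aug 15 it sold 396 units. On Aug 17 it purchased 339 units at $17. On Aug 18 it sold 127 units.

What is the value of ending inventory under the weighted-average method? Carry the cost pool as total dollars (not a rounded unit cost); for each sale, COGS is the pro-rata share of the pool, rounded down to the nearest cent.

After Aug 6: 143 on hand, pool $2,288.00 (≈ $16.0000 each)
After Aug 10: 191 on hand, pool $3,200.00 (≈ $16.7539 each)
After Aug 12: 520 on hand, pool $8,793.00 (≈ $16.9096 each)
Aug 15, sell 396: 396/520 × $8,793.00 → $6,696.20
After Aug 17: 463 on hand, pool $7,859.80 (≈ $16.9758 each)
Aug 18, sell 127: 127/463 × $7,859.80 → $2,155.92
Total COGS = $6,696.20 + $2,155.92 = $8,852.12
Ending inventory (cost pool remaining) = $5,703.88
Check: goods available $14,556.00 = COGS $8,852.12 + ending $5,703.88

Ending inventory = $5,703.88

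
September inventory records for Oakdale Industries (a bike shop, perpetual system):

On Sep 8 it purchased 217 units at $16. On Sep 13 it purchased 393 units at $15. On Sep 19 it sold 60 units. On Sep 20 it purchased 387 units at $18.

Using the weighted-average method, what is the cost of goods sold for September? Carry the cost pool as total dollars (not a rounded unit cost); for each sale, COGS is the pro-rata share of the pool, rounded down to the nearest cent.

COGS = $921.34

After Sep 8: 217 on hand, pool $3,472.00 (≈ $16.0000 each)
After Sep 13: 610 on hand, pool $9,367.00 (≈ $15.3557 each)
Sep 19, sell 60: 60/610 × $9,367.00 → $921.34
After Sep 20: 937 on hand, pool $15,411.66 (≈ $16.4479 each)
Ending inventory (cost pool remaining) = $15,411.66
Check: goods available $16,333.00 = COGS $921.34 + ending $15,411.66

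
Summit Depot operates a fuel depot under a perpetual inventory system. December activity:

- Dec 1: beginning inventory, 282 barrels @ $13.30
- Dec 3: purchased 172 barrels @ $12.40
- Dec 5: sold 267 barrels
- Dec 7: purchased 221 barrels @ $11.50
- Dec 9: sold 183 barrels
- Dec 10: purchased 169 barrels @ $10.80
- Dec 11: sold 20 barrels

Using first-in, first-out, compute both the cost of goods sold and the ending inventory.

COGS = $6,067.40; ending inventory = $4,182.70

Dec 5, 267 sold [FIFO — oldest first]: 267 @ $13.30 = $3,551.10
Dec 9, 183 sold [FIFO — oldest first]: 15 @ $13.30 + 168 @ $12.40 = $2,282.70
Dec 11, 20 sold [FIFO — oldest first]: 4 @ $12.40 + 16 @ $11.50 = $233.60
Total COGS = $3,551.10 + $2,282.70 + $233.60 = $6,067.40
Ending inventory: 205 @ $11.50 + 169 @ $10.80 = $4,182.70
Check: goods available $10,250.10 = COGS $6,067.40 + ending $4,182.70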